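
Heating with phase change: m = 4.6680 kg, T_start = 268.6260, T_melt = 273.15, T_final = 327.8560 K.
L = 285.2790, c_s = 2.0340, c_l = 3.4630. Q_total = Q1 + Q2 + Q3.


Q1 (sensible, solid) = 4.6680 * 2.0340 * 4.5240 = 42.9541 kJ
Q2 (latent) = 4.6680 * 285.2790 = 1331.6824 kJ
Q3 (sensible, liquid) = 4.6680 * 3.4630 * 54.7060 = 884.3380 kJ
Q_total = 2258.9745 kJ

2258.9745 kJ


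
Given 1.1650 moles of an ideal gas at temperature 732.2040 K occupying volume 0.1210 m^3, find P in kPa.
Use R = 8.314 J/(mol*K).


P = nRT/V = 1.1650 * 8.314 * 732.2040 / 0.1210
= 7091.9888 / 0.1210 = 58611.4779 Pa = 58.6115 kPa

58.6115 kPa


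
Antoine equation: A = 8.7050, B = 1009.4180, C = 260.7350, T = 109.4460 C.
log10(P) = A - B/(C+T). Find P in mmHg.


C+T = 370.1810
B/(C+T) = 2.7268
log10(P) = 8.7050 - 2.7268 = 5.9782
P = 10^5.9782 = 950992.6831 mmHg

950992.6831 mmHg


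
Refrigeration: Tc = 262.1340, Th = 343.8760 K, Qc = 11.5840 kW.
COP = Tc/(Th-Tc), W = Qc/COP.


COP = 262.1340 / 81.7420 = 3.2068
W = 11.5840 / 3.2068 = 3.6123 kW

COP = 3.2068, W = 3.6123 kW


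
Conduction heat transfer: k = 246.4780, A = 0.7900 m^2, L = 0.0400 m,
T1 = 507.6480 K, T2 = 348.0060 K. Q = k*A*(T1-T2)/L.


dT = 159.6420 K
Q = 246.4780 * 0.7900 * 159.6420 / 0.0400 = 777127.7573 W

777127.7573 W


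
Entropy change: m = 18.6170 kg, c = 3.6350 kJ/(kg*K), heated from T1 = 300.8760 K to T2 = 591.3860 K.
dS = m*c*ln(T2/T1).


T2/T1 = 1.9655
ln(T2/T1) = 0.6758
dS = 18.6170 * 3.6350 * 0.6758 = 45.7313 kJ/K

45.7313 kJ/K


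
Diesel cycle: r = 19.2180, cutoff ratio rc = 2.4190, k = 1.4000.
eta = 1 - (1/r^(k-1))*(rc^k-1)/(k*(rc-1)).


r^(k-1) = 3.2620
rc^k = 3.4442
eta = 0.6228 = 62.2823%

62.2823%


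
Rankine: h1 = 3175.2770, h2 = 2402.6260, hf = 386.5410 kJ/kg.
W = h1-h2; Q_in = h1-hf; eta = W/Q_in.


W = 772.6510 kJ/kg
Q_in = 2788.7360 kJ/kg
eta = 0.2771 = 27.7061%

eta = 27.7061%


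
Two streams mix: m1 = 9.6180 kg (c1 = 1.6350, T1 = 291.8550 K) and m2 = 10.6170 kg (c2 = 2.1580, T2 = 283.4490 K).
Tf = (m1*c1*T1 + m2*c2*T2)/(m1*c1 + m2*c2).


num = 11083.7832
den = 38.6369
Tf = 286.8703 K

286.8703 K


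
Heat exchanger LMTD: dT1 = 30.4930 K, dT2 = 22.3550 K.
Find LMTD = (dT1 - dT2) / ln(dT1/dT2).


dT1/dT2 = 1.3640
ln(dT1/dT2) = 0.3104
LMTD = 8.1380 / 0.3104 = 26.2138 K

26.2138 K


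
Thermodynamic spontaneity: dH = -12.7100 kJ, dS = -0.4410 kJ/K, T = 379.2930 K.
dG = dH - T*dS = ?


T*dS = 379.2930 * -0.4410 = -167.2682 kJ
dG = -12.7100 + 167.2682 = 154.5582 kJ (non-spontaneous)

dG = 154.5582 kJ, non-spontaneous


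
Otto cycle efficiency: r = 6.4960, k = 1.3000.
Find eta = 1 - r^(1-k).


r^(k-1) = 1.7530
eta = 1 - 1/1.7530 = 0.4296 = 42.9565%

42.9565%


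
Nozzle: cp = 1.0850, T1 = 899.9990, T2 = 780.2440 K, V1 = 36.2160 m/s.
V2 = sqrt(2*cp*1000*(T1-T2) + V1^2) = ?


dT = 119.7550 K
2*cp*1000*dT = 259868.3500
V1^2 = 1311.5987
V2 = sqrt(261179.9487) = 511.0577 m/s

511.0577 m/s


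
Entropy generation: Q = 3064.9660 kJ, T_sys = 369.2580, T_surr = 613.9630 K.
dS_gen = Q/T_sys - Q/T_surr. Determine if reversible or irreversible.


dS_sys = 3064.9660/369.2580 = 8.3003 kJ/K
dS_surr = -3064.9660/613.9630 = -4.9921 kJ/K
dS_gen = 8.3003 - 4.9921 = 3.3082 kJ/K (irreversible)

dS_gen = 3.3082 kJ/K, irreversible


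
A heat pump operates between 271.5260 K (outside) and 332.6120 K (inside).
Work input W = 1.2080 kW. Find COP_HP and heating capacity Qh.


COP = 332.6120 / 61.0860 = 5.4450
Qh = 5.4450 * 1.2080 = 6.5775 kW

COP = 5.4450, Qh = 6.5775 kW


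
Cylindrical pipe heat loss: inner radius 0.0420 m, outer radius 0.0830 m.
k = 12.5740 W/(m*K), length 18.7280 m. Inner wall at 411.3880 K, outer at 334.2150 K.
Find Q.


dT = 77.1730 K
ln(ro/ri) = 0.6812
Q = 2*pi*12.5740*18.7280*77.1730 / 0.6812 = 167630.8568 W

167630.8568 W


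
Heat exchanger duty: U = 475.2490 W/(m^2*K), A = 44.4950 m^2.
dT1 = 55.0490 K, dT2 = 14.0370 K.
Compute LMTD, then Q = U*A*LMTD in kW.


LMTD = 30.0118 K
Q = 475.2490 * 44.4950 * 30.0118 = 634636.6597 W = 634.6367 kW

634.6367 kW


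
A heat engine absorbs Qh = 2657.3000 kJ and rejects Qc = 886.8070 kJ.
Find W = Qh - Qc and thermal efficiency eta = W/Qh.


W = 2657.3000 - 886.8070 = 1770.4930 kJ
eta = 1770.4930 / 2657.3000 = 0.6663 = 66.6275%

W = 1770.4930 kJ, eta = 66.6275%


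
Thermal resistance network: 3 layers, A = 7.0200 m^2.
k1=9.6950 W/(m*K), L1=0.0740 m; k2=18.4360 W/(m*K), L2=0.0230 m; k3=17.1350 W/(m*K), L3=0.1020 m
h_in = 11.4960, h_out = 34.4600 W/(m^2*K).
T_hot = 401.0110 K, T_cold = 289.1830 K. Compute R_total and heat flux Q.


R_conv_in = 1/(11.4960*7.0200) = 0.0124
R_1 = 0.0740/(9.6950*7.0200) = 0.0011
R_2 = 0.0230/(18.4360*7.0200) = 0.0002
R_3 = 0.1020/(17.1350*7.0200) = 0.0008
R_conv_out = 1/(34.4600*7.0200) = 0.0041
R_total = 0.0186 K/W
Q = 111.8280 / 0.0186 = 5999.9881 W

R_total = 0.0186 K/W, Q = 5999.9881 W


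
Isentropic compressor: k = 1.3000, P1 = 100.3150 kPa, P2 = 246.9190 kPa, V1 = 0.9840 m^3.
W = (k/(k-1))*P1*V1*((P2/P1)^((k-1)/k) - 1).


(k-1)/k = 0.2308
(P2/P1)^exp = 1.2310
W = 4.3333 * 100.3150 * 0.9840 * (1.2310 - 1) = 98.8284 kJ

98.8284 kJ


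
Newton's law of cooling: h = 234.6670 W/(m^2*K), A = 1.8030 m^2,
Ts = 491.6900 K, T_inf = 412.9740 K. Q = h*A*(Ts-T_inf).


dT = 78.7160 K
Q = 234.6670 * 1.8030 * 78.7160 = 33305.1018 W

33305.1018 W


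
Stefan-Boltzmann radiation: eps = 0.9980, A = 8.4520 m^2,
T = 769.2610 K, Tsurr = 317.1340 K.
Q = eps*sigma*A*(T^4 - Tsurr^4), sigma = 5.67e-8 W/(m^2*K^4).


T^4 = 3.5018e+11
Tsurr^4 = 1.0115e+10
Q = 0.9980 * 5.67e-8 * 8.4520 * 3.4007e+11 = 162644.1671 W

162644.1671 W


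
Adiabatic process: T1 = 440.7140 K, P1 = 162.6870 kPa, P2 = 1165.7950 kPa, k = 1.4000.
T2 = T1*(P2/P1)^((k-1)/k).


(k-1)/k = 0.2857
(P2/P1)^exp = 1.7553
T2 = 440.7140 * 1.7553 = 773.6054 K

773.6054 K


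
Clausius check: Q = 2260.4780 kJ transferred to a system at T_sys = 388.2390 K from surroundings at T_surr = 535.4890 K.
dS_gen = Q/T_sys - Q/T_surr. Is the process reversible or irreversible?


dS_sys = 2260.4780/388.2390 = 5.8224 kJ/K
dS_surr = -2260.4780/535.4890 = -4.2213 kJ/K
dS_gen = 5.8224 - 4.2213 = 1.6011 kJ/K (irreversible)

dS_gen = 1.6011 kJ/K, irreversible


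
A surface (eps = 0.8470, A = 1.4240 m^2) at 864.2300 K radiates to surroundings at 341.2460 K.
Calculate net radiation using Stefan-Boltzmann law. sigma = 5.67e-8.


T^4 = 5.5785e+11
Tsurr^4 = 1.3560e+10
Q = 0.8470 * 5.67e-8 * 1.4240 * 5.4429e+11 = 37222.5791 W

37222.5791 W


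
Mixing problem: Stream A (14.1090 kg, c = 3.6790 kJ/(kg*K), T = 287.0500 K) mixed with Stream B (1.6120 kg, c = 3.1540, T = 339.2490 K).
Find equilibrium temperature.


num = 16624.7336
den = 56.9913
Tf = 291.7067 K

291.7067 K


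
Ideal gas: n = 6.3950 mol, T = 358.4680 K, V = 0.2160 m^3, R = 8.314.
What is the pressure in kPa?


P = nRT/V = 6.3950 * 8.314 * 358.4680 / 0.2160
= 19059.0374 / 0.2160 = 88236.2842 Pa = 88.2363 kPa

88.2363 kPa


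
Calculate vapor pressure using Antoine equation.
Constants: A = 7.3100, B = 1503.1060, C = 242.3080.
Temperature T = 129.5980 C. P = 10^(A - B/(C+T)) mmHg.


C+T = 371.9060
B/(C+T) = 4.0416
log10(P) = 7.3100 - 4.0416 = 3.2684
P = 10^3.2684 = 1855.1166 mmHg

1855.1166 mmHg


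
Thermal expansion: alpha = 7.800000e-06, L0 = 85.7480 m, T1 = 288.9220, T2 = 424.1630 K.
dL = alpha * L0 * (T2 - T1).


dT = 135.2410 K
dL = 7.800000e-06 * 85.7480 * 135.2410 = 0.090454 m
L_final = 85.838454 m

dL = 0.090454 m


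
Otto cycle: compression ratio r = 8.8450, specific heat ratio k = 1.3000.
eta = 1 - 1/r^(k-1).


r^(k-1) = 1.9231
eta = 1 - 1/1.9231 = 0.4800 = 48.0015%

48.0015%


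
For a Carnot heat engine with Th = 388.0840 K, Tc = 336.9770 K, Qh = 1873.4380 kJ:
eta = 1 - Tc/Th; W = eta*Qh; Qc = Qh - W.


eta = 1 - 336.9770/388.0840 = 0.1317
W = 0.1317 * 1873.4380 = 246.7141 kJ
Qc = 1873.4380 - 246.7141 = 1626.7239 kJ

eta = 13.1691%, W = 246.7141 kJ, Qc = 1626.7239 kJ


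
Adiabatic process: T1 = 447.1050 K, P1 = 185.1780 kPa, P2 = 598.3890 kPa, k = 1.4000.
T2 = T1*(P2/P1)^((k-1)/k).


(k-1)/k = 0.2857
(P2/P1)^exp = 1.3981
T2 = 447.1050 * 1.3981 = 625.1018 K

625.1018 K


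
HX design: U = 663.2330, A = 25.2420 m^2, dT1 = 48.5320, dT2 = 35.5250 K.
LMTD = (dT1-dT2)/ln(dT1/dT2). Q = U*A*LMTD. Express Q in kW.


LMTD = 41.6909 K
Q = 663.2330 * 25.2420 * 41.6909 = 697960.6668 W = 697.9607 kW

697.9607 kW


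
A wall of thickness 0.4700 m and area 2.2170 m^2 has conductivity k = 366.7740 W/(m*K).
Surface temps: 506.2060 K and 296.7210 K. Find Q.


dT = 209.4850 K
Q = 366.7740 * 2.2170 * 209.4850 / 0.4700 = 362425.9684 W

362425.9684 W


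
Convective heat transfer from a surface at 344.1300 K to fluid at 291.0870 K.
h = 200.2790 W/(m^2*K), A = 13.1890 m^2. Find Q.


dT = 53.0430 K
Q = 200.2790 * 13.1890 * 53.0430 = 140112.0094 W

140112.0094 W


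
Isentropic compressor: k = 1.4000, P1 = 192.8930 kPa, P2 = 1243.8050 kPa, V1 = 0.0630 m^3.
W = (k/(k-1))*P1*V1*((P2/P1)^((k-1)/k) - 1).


(k-1)/k = 0.2857
(P2/P1)^exp = 1.7032
W = 3.5000 * 192.8930 * 0.0630 * (1.7032 - 1) = 29.9094 kJ

29.9094 kJ


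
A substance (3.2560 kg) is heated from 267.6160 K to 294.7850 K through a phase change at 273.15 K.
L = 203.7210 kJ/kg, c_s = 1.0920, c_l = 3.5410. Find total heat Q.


Q1 (sensible, solid) = 3.2560 * 1.0920 * 5.5340 = 19.6764 kJ
Q2 (latent) = 3.2560 * 203.7210 = 663.3156 kJ
Q3 (sensible, liquid) = 3.2560 * 3.5410 * 21.6350 = 249.4406 kJ
Q_total = 932.4326 kJ

932.4326 kJ


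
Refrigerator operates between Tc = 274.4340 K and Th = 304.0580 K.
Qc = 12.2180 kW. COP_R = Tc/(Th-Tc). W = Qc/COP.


COP = 274.4340 / 29.6240 = 9.2639
W = 12.2180 / 9.2639 = 1.3189 kW

COP = 9.2639, W = 1.3189 kW


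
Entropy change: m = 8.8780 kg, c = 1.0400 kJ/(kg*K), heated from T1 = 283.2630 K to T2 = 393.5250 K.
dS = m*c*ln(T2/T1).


T2/T1 = 1.3893
ln(T2/T1) = 0.3288
dS = 8.8780 * 1.0400 * 0.3288 = 3.0356 kJ/K

3.0356 kJ/K


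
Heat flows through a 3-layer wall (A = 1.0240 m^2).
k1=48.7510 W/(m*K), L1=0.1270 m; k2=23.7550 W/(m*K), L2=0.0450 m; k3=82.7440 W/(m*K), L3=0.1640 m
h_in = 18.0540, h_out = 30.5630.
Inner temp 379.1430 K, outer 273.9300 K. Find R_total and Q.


R_conv_in = 1/(18.0540*1.0240) = 0.0541
R_1 = 0.1270/(48.7510*1.0240) = 0.0025
R_2 = 0.0450/(23.7550*1.0240) = 0.0018
R_3 = 0.1640/(82.7440*1.0240) = 0.0019
R_conv_out = 1/(30.5630*1.0240) = 0.0320
R_total = 0.0924 K/W
Q = 105.2130 / 0.0924 = 1138.9997 W

R_total = 0.0924 K/W, Q = 1138.9997 W


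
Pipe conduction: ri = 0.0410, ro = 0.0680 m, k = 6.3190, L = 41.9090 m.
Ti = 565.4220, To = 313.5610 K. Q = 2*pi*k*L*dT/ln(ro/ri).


dT = 251.8610 K
ln(ro/ri) = 0.5059
Q = 2*pi*6.3190*41.9090*251.8610 / 0.5059 = 828325.7697 W

828325.7697 W


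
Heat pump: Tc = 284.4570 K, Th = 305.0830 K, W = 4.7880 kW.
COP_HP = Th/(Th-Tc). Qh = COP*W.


COP = 305.0830 / 20.6260 = 14.7912
Qh = 14.7912 * 4.7880 = 70.8202 kW

COP = 14.7912, Qh = 70.8202 kW


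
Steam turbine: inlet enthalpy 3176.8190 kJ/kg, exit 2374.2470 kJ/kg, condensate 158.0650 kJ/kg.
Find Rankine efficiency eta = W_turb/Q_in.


W = 802.5720 kJ/kg
Q_in = 3018.7540 kJ/kg
eta = 0.2659 = 26.5862%

eta = 26.5862%


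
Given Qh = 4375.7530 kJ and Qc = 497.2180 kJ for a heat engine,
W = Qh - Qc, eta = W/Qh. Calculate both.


W = 4375.7530 - 497.2180 = 3878.5350 kJ
eta = 3878.5350 / 4375.7530 = 0.8864 = 88.6370%

W = 3878.5350 kJ, eta = 88.6370%


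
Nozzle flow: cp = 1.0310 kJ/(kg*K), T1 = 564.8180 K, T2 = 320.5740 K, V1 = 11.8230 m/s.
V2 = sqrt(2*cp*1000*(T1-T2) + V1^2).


dT = 244.2440 K
2*cp*1000*dT = 503631.1280
V1^2 = 139.7833
V2 = sqrt(503770.9113) = 709.7682 m/s

709.7682 m/s


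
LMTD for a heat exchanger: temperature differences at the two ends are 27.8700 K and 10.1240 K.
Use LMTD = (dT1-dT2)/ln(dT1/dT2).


dT1/dT2 = 2.7529
ln(dT1/dT2) = 1.0126
LMTD = 17.7460 / 1.0126 = 17.5245 K

17.5245 K


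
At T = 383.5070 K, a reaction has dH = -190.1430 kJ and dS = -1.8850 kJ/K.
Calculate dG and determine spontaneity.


T*dS = 383.5070 * -1.8850 = -722.9107 kJ
dG = -190.1430 + 722.9107 = 532.7677 kJ (non-spontaneous)

dG = 532.7677 kJ, non-spontaneous


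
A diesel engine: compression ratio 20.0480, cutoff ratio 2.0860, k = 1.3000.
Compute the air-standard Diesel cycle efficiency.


r^(k-1) = 2.4582
rc^k = 2.6008
eta = 0.5387 = 53.8741%

53.8741%


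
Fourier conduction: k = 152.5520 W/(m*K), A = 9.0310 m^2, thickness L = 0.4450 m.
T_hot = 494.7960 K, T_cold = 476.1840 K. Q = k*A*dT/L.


dT = 18.6120 K
Q = 152.5520 * 9.0310 * 18.6120 / 0.4450 = 57621.7947 W

57621.7947 W


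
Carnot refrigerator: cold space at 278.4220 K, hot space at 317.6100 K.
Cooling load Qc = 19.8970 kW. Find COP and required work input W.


COP = 278.4220 / 39.1880 = 7.1048
W = 19.8970 / 7.1048 = 2.8005 kW

COP = 7.1048, W = 2.8005 kW


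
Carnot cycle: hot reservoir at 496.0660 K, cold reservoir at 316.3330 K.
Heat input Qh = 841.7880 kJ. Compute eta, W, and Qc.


eta = 1 - 316.3330/496.0660 = 0.3623
W = 0.3623 * 841.7880 = 304.9939 kJ
Qc = 841.7880 - 304.9939 = 536.7941 kJ

eta = 36.2317%, W = 304.9939 kJ, Qc = 536.7941 kJ


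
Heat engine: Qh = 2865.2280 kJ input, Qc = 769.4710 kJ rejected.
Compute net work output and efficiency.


W = 2865.2280 - 769.4710 = 2095.7570 kJ
eta = 2095.7570 / 2865.2280 = 0.7314 = 73.1445%

W = 2095.7570 kJ, eta = 73.1445%


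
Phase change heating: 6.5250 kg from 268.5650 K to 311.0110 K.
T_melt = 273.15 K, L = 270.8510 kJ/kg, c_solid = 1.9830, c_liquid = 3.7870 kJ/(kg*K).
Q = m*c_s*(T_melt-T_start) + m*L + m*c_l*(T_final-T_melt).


Q1 (sensible, solid) = 6.5250 * 1.9830 * 4.5850 = 59.3257 kJ
Q2 (latent) = 6.5250 * 270.8510 = 1767.3028 kJ
Q3 (sensible, liquid) = 6.5250 * 3.7870 * 37.8610 = 935.5519 kJ
Q_total = 2762.1804 kJ

2762.1804 kJ


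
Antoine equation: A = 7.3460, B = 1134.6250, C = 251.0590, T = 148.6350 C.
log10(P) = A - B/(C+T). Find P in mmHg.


C+T = 399.6940
B/(C+T) = 2.8387
log10(P) = 7.3460 - 2.8387 = 4.5073
P = 10^4.5073 = 32156.2849 mmHg

32156.2849 mmHg


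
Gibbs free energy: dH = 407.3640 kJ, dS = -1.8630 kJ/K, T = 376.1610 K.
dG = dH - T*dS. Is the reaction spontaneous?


T*dS = 376.1610 * -1.8630 = -700.7879 kJ
dG = 407.3640 + 700.7879 = 1108.1519 kJ (non-spontaneous)

dG = 1108.1519 kJ, non-spontaneous


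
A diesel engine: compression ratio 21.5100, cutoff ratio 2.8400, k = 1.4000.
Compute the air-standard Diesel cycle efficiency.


r^(k-1) = 3.4124
rc^k = 4.3117
eta = 0.6233 = 62.3257%

62.3257%


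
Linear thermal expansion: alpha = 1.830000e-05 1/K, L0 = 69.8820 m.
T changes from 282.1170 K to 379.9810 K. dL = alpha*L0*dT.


dT = 97.8640 K
dL = 1.830000e-05 * 69.8820 * 97.8640 = 0.125152 m
L_final = 70.007152 m

dL = 0.125152 m


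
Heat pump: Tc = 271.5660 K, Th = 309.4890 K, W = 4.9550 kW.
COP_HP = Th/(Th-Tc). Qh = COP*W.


COP = 309.4890 / 37.9230 = 8.1610
Qh = 8.1610 * 4.9550 = 40.4377 kW

COP = 8.1610, Qh = 40.4377 kW


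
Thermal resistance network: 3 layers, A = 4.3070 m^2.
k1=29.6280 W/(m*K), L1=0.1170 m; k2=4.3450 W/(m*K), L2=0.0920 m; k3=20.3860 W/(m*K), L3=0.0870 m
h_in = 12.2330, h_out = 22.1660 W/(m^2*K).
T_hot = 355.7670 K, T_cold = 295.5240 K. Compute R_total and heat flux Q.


R_conv_in = 1/(12.2330*4.3070) = 0.0190
R_1 = 0.1170/(29.6280*4.3070) = 0.0009
R_2 = 0.0920/(4.3450*4.3070) = 0.0049
R_3 = 0.0870/(20.3860*4.3070) = 0.0010
R_conv_out = 1/(22.1660*4.3070) = 0.0105
R_total = 0.0363 K/W
Q = 60.2430 / 0.0363 = 1660.5799 W

R_total = 0.0363 K/W, Q = 1660.5799 W


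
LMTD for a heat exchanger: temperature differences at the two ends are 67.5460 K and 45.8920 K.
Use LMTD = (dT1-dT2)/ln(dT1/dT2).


dT1/dT2 = 1.4718
ln(dT1/dT2) = 0.3865
LMTD = 21.6540 / 0.3865 = 56.0233 K

56.0233 K


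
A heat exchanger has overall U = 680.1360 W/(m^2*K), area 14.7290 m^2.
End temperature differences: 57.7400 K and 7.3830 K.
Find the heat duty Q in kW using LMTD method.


LMTD = 24.4835 K
Q = 680.1360 * 14.7290 * 24.4835 = 245269.2602 W = 245.2693 kW

245.2693 kW


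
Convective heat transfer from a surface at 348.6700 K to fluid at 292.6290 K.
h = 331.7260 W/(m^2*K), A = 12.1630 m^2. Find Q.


dT = 56.0410 K
Q = 331.7260 * 12.1630 * 56.0410 = 226113.2930 W

226113.2930 W


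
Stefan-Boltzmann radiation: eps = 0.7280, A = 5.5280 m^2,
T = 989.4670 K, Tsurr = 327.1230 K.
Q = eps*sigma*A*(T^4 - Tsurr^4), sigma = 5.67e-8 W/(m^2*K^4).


T^4 = 9.5853e+11
Tsurr^4 = 1.1451e+10
Q = 0.7280 * 5.67e-8 * 5.5280 * 9.4708e+11 = 216106.6898 W

216106.6898 W


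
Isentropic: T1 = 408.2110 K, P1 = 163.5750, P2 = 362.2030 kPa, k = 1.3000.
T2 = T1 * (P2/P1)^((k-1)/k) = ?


(k-1)/k = 0.2308
(P2/P1)^exp = 1.2014
T2 = 408.2110 * 1.2014 = 490.4044 K

490.4044 K


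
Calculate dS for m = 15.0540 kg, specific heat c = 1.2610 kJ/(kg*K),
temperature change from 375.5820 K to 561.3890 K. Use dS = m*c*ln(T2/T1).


T2/T1 = 1.4947
ln(T2/T1) = 0.4019
dS = 15.0540 * 1.2610 * 0.4019 = 7.6300 kJ/K

7.6300 kJ/K


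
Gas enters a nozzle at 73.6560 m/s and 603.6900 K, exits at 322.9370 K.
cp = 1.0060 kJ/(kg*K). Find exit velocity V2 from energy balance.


dT = 280.7530 K
2*cp*1000*dT = 564875.0360
V1^2 = 5425.2063
V2 = sqrt(570300.2423) = 755.1823 m/s

755.1823 m/s


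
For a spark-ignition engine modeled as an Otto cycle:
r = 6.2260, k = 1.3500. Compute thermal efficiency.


r^(k-1) = 1.8966
eta = 1 - 1/1.8966 = 0.4727 = 47.2738%

47.2738%


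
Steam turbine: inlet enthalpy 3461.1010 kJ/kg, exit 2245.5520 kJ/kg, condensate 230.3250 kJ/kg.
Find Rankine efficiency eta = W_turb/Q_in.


W = 1215.5490 kJ/kg
Q_in = 3230.7760 kJ/kg
eta = 0.3762 = 37.6241%

eta = 37.6241%


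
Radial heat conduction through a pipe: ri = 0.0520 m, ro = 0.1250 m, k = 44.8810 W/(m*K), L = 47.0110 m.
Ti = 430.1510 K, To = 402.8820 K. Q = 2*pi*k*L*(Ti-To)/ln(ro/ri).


dT = 27.2690 K
ln(ro/ri) = 0.8771
Q = 2*pi*44.8810*47.0110*27.2690 / 0.8771 = 412170.4279 W

412170.4279 W


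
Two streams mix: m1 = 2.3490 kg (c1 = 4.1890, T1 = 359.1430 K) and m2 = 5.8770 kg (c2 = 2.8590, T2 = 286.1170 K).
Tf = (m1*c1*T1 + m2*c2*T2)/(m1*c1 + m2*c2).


num = 8341.3891
den = 26.6423
Tf = 313.0881 K

313.0881 K


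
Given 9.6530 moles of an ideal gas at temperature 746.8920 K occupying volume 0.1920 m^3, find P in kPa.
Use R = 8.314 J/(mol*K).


P = nRT/V = 9.6530 * 8.314 * 746.8920 / 0.1920
= 59941.8488 / 0.1920 = 312197.1293 Pa = 312.1971 kPa

312.1971 kPa


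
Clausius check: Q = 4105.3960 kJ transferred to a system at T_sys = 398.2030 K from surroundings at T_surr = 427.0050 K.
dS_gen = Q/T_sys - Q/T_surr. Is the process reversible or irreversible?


dS_sys = 4105.3960/398.2030 = 10.3098 kJ/K
dS_surr = -4105.3960/427.0050 = -9.6144 kJ/K
dS_gen = 10.3098 - 9.6144 = 0.6954 kJ/K (irreversible)

dS_gen = 0.6954 kJ/K, irreversible


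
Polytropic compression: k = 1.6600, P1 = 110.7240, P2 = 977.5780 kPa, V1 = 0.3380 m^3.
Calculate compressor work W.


(k-1)/k = 0.3976
(P2/P1)^exp = 2.3773
W = 2.5152 * 110.7240 * 0.3380 * (2.3773 - 1) = 129.6439 kJ

129.6439 kJ


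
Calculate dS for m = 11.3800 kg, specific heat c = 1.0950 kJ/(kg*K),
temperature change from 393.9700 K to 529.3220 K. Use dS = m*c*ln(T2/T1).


T2/T1 = 1.3436
ln(T2/T1) = 0.2953
dS = 11.3800 * 1.0950 * 0.2953 = 3.6800 kJ/K

3.6800 kJ/K


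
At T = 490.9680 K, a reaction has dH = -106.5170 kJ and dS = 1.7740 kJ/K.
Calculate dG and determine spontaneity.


T*dS = 490.9680 * 1.7740 = 870.9772 kJ
dG = -106.5170 - 870.9772 = -977.4942 kJ (spontaneous)

dG = -977.4942 kJ, spontaneous


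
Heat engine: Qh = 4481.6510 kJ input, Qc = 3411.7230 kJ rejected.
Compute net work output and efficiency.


W = 4481.6510 - 3411.7230 = 1069.9280 kJ
eta = 1069.9280 / 4481.6510 = 0.2387 = 23.8735%

W = 1069.9280 kJ, eta = 23.8735%


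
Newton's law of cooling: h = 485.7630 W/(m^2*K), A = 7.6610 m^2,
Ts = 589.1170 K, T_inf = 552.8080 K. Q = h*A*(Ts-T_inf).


dT = 36.3090 K
Q = 485.7630 * 7.6610 * 36.3090 = 135121.4143 W

135121.4143 W


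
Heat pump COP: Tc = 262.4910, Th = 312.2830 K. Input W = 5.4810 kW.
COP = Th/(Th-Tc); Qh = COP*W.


COP = 312.2830 / 49.7920 = 6.2718
Qh = 6.2718 * 5.4810 = 34.3755 kW

COP = 6.2718, Qh = 34.3755 kW


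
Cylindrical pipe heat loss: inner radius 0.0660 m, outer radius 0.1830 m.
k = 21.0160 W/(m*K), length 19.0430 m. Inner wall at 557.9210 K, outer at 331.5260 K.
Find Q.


dT = 226.3950 K
ln(ro/ri) = 1.0198
Q = 2*pi*21.0160*19.0430*226.3950 / 1.0198 = 558217.8793 W

558217.8793 W


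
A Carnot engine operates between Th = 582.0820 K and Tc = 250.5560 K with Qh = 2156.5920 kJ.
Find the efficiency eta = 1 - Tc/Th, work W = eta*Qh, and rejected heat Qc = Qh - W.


eta = 1 - 250.5560/582.0820 = 0.5696
W = 0.5696 * 2156.5920 = 1228.2914 kJ
Qc = 2156.5920 - 1228.2914 = 928.3006 kJ

eta = 56.9552%, W = 1228.2914 kJ, Qc = 928.3006 kJ


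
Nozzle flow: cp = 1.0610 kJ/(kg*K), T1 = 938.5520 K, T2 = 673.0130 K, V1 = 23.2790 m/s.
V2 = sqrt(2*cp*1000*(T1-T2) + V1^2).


dT = 265.5390 K
2*cp*1000*dT = 563473.7580
V1^2 = 541.9118
V2 = sqrt(564015.6698) = 751.0098 m/s

751.0098 m/s


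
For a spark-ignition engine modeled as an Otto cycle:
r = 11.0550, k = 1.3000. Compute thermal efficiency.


r^(k-1) = 2.0562
eta = 1 - 1/2.0562 = 0.5137 = 51.3669%

51.3669%


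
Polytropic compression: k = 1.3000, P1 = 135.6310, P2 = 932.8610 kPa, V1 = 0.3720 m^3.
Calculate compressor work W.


(k-1)/k = 0.2308
(P2/P1)^exp = 1.5605
W = 4.3333 * 135.6310 * 0.3720 * (1.5605 - 1) = 122.5428 kJ

122.5428 kJ


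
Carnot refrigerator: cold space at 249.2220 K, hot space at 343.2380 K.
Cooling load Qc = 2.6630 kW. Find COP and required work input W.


COP = 249.2220 / 94.0160 = 2.6508
W = 2.6630 / 2.6508 = 1.0046 kW

COP = 2.6508, W = 1.0046 kW


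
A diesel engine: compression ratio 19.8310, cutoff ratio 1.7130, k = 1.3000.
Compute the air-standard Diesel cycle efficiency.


r^(k-1) = 2.4502
rc^k = 2.0132
eta = 0.5539 = 55.3877%

55.3877%


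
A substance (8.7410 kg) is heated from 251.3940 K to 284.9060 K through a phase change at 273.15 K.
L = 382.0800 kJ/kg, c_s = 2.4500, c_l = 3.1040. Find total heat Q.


Q1 (sensible, solid) = 8.7410 * 2.4500 * 21.7560 = 465.9145 kJ
Q2 (latent) = 8.7410 * 382.0800 = 3339.7613 kJ
Q3 (sensible, liquid) = 8.7410 * 3.1040 * 11.7560 = 318.9645 kJ
Q_total = 4124.6404 kJ

4124.6404 kJ


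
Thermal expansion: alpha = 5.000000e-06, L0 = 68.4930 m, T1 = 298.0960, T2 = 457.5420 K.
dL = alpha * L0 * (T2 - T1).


dT = 159.4460 K
dL = 5.000000e-06 * 68.4930 * 159.4460 = 0.054605 m
L_final = 68.547605 m

dL = 0.054605 m


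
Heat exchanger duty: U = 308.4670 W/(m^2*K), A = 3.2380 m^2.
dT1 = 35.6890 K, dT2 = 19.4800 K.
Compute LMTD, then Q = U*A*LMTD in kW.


LMTD = 26.7716 K
Q = 308.4670 * 3.2380 * 26.7716 = 26739.9423 W = 26.7399 kW

26.7399 kW


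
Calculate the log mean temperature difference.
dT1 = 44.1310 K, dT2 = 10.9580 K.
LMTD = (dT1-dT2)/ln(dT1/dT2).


dT1/dT2 = 4.0273
ln(dT1/dT2) = 1.3931
LMTD = 33.1730 / 1.3931 = 23.8125 K

23.8125 K


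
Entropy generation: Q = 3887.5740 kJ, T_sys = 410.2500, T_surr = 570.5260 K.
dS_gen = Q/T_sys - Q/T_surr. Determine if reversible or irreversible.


dS_sys = 3887.5740/410.2500 = 9.4761 kJ/K
dS_surr = -3887.5740/570.5260 = -6.8140 kJ/K
dS_gen = 9.4761 - 6.8140 = 2.6621 kJ/K (irreversible)

dS_gen = 2.6621 kJ/K, irreversible


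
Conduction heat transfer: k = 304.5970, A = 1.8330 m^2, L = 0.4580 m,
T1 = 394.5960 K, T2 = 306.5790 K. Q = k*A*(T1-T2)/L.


dT = 88.0170 K
Q = 304.5970 * 1.8330 * 88.0170 / 0.4580 = 107297.3931 W

107297.3931 W


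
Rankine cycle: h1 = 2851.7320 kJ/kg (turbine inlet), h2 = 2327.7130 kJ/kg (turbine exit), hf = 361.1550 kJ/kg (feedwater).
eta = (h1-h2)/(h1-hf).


W = 524.0190 kJ/kg
Q_in = 2490.5770 kJ/kg
eta = 0.2104 = 21.0401%

eta = 21.0401%


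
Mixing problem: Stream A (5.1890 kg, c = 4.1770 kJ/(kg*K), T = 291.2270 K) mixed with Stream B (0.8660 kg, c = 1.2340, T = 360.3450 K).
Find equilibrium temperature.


num = 6697.2664
den = 22.7431
Tf = 294.4747 K

294.4747 K


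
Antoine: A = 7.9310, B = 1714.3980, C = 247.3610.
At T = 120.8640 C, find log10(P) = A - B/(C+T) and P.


C+T = 368.2250
B/(C+T) = 4.6558
log10(P) = 7.9310 - 4.6558 = 3.2752
P = 10^3.2752 = 1884.3277 mmHg

1884.3277 mmHg


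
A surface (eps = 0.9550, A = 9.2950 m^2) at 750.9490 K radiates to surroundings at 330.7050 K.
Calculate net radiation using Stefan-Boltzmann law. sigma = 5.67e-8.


T^4 = 3.1801e+11
Tsurr^4 = 1.1961e+10
Q = 0.9550 * 5.67e-8 * 9.2950 * 3.0605e+11 = 154038.0451 W

154038.0451 W


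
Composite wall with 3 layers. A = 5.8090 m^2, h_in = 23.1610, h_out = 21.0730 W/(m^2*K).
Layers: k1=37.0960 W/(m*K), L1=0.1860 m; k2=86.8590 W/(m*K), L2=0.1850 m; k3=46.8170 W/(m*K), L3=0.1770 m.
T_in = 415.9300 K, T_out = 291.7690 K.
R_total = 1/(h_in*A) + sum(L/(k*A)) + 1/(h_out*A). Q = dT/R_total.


R_conv_in = 1/(23.1610*5.8090) = 0.0074
R_1 = 0.1860/(37.0960*5.8090) = 0.0009
R_2 = 0.1850/(86.8590*5.8090) = 0.0004
R_3 = 0.1770/(46.8170*5.8090) = 0.0007
R_conv_out = 1/(21.0730*5.8090) = 0.0082
R_total = 0.0175 K/W
Q = 124.1610 / 0.0175 = 7102.0961 W

R_total = 0.0175 K/W, Q = 7102.0961 W


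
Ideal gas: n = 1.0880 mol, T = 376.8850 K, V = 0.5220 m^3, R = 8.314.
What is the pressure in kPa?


P = nRT/V = 1.0880 * 8.314 * 376.8850 / 0.5220
= 3409.1630 / 0.5220 = 6530.9636 Pa = 6.5310 kPa

6.5310 kPa


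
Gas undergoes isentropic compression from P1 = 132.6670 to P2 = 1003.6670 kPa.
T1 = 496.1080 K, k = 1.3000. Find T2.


(k-1)/k = 0.2308
(P2/P1)^exp = 1.5952
T2 = 496.1080 * 1.5952 = 791.3751 K

791.3751 K


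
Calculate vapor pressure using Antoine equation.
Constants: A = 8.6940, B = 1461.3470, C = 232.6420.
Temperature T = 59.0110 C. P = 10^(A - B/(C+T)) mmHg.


C+T = 291.6530
B/(C+T) = 5.0106
log10(P) = 8.6940 - 5.0106 = 3.6834
P = 10^3.6834 = 4824.2816 mmHg

4824.2816 mmHg


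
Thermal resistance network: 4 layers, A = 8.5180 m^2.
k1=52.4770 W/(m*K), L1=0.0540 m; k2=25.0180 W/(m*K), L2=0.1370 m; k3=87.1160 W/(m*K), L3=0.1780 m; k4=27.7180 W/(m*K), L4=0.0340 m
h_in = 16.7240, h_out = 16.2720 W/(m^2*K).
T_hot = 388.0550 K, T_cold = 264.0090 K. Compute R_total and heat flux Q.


R_conv_in = 1/(16.7240*8.5180) = 0.0070
R_1 = 0.0540/(52.4770*8.5180) = 0.0001
R_2 = 0.1370/(25.0180*8.5180) = 0.0006
R_3 = 0.1780/(87.1160*8.5180) = 0.0002
R_4 = 0.0340/(27.7180*8.5180) = 0.0001
R_conv_out = 1/(16.2720*8.5180) = 0.0072
R_total = 0.0154 K/W
Q = 124.0460 / 0.0154 = 8064.3201 W

R_total = 0.0154 K/W, Q = 8064.3201 W


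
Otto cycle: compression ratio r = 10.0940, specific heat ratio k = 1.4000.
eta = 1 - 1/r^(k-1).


r^(k-1) = 2.5213
eta = 1 - 1/2.5213 = 0.6034 = 60.3380%

60.3380%


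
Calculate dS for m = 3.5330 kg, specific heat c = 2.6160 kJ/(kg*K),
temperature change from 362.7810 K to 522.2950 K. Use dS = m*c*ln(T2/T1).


T2/T1 = 1.4397
ln(T2/T1) = 0.3644
dS = 3.5330 * 2.6160 * 0.3644 = 3.3682 kJ/K

3.3682 kJ/K


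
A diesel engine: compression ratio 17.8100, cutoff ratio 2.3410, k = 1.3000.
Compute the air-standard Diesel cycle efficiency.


r^(k-1) = 2.3725
rc^k = 3.0215
eta = 0.5112 = 51.1234%

51.1234%


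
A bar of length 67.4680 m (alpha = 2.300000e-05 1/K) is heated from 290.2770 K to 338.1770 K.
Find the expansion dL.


dT = 47.9000 K
dL = 2.300000e-05 * 67.4680 * 47.9000 = 0.074329 m
L_final = 67.542329 m

dL = 0.074329 m


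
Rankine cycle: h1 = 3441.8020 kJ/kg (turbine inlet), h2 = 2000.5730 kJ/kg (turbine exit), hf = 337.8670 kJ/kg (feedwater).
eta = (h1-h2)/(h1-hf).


W = 1441.2290 kJ/kg
Q_in = 3103.9350 kJ/kg
eta = 0.4643 = 46.4323%

eta = 46.4323%


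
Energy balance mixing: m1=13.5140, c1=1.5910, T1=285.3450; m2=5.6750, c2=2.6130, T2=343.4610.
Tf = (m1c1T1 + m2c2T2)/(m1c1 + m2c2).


num = 11228.2442
den = 36.3295
Tf = 309.0664 K

309.0664 K


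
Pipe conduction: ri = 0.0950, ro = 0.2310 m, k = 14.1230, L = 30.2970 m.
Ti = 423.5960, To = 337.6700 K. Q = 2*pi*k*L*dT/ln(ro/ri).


dT = 85.9260 K
ln(ro/ri) = 0.8885
Q = 2*pi*14.1230*30.2970*85.9260 / 0.8885 = 259988.2171 W

259988.2171 W


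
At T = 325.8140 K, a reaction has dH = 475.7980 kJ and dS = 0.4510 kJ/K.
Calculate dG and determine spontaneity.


T*dS = 325.8140 * 0.4510 = 146.9421 kJ
dG = 475.7980 - 146.9421 = 328.8559 kJ (non-spontaneous)

dG = 328.8559 kJ, non-spontaneous


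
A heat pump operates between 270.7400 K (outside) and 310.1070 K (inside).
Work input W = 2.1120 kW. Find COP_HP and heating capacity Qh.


COP = 310.1070 / 39.3670 = 7.8773
Qh = 7.8773 * 2.1120 = 16.6369 kW

COP = 7.8773, Qh = 16.6369 kW


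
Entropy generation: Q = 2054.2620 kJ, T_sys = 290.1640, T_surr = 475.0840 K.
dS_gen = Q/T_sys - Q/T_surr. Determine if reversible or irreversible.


dS_sys = 2054.2620/290.1640 = 7.0797 kJ/K
dS_surr = -2054.2620/475.0840 = -4.3240 kJ/K
dS_gen = 7.0797 - 4.3240 = 2.7557 kJ/K (irreversible)

dS_gen = 2.7557 kJ/K, irreversible


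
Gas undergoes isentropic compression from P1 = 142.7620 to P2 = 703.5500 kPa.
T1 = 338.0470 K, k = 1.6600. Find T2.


(k-1)/k = 0.3976
(P2/P1)^exp = 1.8854
T2 = 338.0470 * 1.8854 = 637.3543 K

637.3543 K


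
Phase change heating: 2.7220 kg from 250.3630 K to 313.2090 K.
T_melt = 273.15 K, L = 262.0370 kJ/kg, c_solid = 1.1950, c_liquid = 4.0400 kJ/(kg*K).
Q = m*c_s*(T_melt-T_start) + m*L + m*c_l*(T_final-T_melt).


Q1 (sensible, solid) = 2.7220 * 1.1950 * 22.7870 = 74.1213 kJ
Q2 (latent) = 2.7220 * 262.0370 = 713.2647 kJ
Q3 (sensible, liquid) = 2.7220 * 4.0400 * 40.0590 = 440.5240 kJ
Q_total = 1227.9101 kJ

1227.9101 kJ


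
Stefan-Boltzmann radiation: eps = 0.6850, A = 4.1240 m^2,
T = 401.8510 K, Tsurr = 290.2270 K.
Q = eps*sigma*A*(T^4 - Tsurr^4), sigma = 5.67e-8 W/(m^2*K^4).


T^4 = 2.6077e+10
Tsurr^4 = 7.0950e+09
Q = 0.6850 * 5.67e-8 * 4.1240 * 1.8982e+10 = 3040.4526 W

3040.4526 W


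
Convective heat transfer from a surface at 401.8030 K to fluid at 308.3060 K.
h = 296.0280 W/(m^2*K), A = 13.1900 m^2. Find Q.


dT = 93.4970 K
Q = 296.0280 * 13.1900 * 93.4970 = 365069.2576 W

365069.2576 W


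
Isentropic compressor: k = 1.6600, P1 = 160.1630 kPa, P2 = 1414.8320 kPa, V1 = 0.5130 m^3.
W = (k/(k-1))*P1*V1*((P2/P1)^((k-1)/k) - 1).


(k-1)/k = 0.3976
(P2/P1)^exp = 2.3778
W = 2.5152 * 160.1630 * 0.5130 * (2.3778 - 1) = 284.7299 kJ

284.7299 kJ


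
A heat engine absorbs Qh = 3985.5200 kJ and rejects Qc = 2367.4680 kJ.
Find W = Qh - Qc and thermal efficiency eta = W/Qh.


W = 3985.5200 - 2367.4680 = 1618.0520 kJ
eta = 1618.0520 / 3985.5200 = 0.4060 = 40.5983%

W = 1618.0520 kJ, eta = 40.5983%


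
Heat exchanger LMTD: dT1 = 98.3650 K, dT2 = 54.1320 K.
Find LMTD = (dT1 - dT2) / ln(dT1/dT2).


dT1/dT2 = 1.8171
ln(dT1/dT2) = 0.5973
LMTD = 44.2330 / 0.5973 = 74.0599 K

74.0599 K


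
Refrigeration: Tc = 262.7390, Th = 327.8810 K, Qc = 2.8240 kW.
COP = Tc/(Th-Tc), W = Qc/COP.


COP = 262.7390 / 65.1420 = 4.0333
W = 2.8240 / 4.0333 = 0.7002 kW

COP = 4.0333, W = 0.7002 kW


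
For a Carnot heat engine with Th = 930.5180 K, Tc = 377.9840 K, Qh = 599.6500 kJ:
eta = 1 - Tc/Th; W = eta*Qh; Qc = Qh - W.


eta = 1 - 377.9840/930.5180 = 0.5938
W = 0.5938 * 599.6500 = 356.0673 kJ
Qc = 599.6500 - 356.0673 = 243.5827 kJ

eta = 59.3792%, W = 356.0673 kJ, Qc = 243.5827 kJ


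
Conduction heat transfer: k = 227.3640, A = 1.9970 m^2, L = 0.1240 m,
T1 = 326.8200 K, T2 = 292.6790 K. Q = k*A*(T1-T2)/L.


dT = 34.1410 K
Q = 227.3640 * 1.9970 * 34.1410 / 0.1240 = 125012.7528 W

125012.7528 W


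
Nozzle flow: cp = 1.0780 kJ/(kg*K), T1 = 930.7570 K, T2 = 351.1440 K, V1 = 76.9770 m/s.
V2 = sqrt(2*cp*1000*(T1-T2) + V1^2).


dT = 579.6130 K
2*cp*1000*dT = 1249645.6280
V1^2 = 5925.4585
V2 = sqrt(1255571.0865) = 1120.5227 m/s

1120.5227 m/s


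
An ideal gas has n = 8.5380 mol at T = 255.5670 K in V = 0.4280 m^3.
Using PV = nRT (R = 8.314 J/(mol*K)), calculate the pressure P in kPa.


P = nRT/V = 8.5380 * 8.314 * 255.5670 / 0.4280
= 18141.4061 / 0.4280 = 42386.4629 Pa = 42.3865 kPa

42.3865 kPa


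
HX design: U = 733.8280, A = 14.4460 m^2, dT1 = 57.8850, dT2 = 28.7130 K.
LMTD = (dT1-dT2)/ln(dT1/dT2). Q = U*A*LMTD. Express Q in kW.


LMTD = 41.6084 K
Q = 733.8280 * 14.4460 * 41.6084 = 441085.7065 W = 441.0857 kW

441.0857 kW


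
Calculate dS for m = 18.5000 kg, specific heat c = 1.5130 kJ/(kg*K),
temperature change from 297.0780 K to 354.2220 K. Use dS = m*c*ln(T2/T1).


T2/T1 = 1.1924
ln(T2/T1) = 0.1759
dS = 18.5000 * 1.5130 * 0.1759 = 4.9243 kJ/K

4.9243 kJ/K


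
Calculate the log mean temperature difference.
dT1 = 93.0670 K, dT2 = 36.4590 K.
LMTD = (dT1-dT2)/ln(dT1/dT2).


dT1/dT2 = 2.5526
ln(dT1/dT2) = 0.9371
LMTD = 56.6080 / 0.9371 = 60.4056 K

60.4056 K


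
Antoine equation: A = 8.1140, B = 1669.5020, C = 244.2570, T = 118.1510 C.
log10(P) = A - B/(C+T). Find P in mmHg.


C+T = 362.4080
B/(C+T) = 4.6067
log10(P) = 8.1140 - 4.6067 = 3.5073
P = 10^3.5073 = 3215.9412 mmHg

3215.9412 mmHg


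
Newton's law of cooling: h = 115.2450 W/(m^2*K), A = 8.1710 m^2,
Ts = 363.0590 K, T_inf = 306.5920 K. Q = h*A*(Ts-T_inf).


dT = 56.4670 K
Q = 115.2450 * 8.1710 * 56.4670 = 53173.1046 W

53173.1046 W


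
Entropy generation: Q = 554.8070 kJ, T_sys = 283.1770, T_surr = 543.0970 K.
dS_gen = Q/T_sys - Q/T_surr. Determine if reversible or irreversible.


dS_sys = 554.8070/283.1770 = 1.9592 kJ/K
dS_surr = -554.8070/543.0970 = -1.0216 kJ/K
dS_gen = 1.9592 - 1.0216 = 0.9377 kJ/K (irreversible)

dS_gen = 0.9377 kJ/K, irreversible


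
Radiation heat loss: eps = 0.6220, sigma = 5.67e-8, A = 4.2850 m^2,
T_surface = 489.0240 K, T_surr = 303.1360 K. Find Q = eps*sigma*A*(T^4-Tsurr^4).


T^4 = 5.7190e+10
Tsurr^4 = 8.4440e+09
Q = 0.6220 * 5.67e-8 * 4.2850 * 4.8746e+10 = 7366.5415 W

7366.5415 W


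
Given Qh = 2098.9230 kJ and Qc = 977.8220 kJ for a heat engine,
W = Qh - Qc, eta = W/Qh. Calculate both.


W = 2098.9230 - 977.8220 = 1121.1010 kJ
eta = 1121.1010 / 2098.9230 = 0.5341 = 53.4132%

W = 1121.1010 kJ, eta = 53.4132%


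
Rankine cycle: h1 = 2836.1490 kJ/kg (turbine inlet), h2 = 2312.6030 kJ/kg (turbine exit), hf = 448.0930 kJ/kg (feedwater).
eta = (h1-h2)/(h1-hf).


W = 523.5460 kJ/kg
Q_in = 2388.0560 kJ/kg
eta = 0.2192 = 21.9235%

eta = 21.9235%


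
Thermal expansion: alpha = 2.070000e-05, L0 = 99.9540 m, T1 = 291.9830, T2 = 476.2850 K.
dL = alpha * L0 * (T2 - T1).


dT = 184.3020 K
dL = 2.070000e-05 * 99.9540 * 184.3020 = 0.381330 m
L_final = 100.335330 m

dL = 0.381330 m


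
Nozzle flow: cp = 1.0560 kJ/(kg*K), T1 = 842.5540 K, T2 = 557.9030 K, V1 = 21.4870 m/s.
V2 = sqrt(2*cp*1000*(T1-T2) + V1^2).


dT = 284.6510 K
2*cp*1000*dT = 601182.9120
V1^2 = 461.6912
V2 = sqrt(601644.6032) = 775.6575 m/s

775.6575 m/s


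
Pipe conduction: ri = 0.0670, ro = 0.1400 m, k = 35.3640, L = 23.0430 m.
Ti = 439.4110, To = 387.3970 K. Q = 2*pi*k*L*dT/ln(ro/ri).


dT = 52.0140 K
ln(ro/ri) = 0.7369
Q = 2*pi*35.3640*23.0430*52.0140 / 0.7369 = 361378.7540 W

361378.7540 W


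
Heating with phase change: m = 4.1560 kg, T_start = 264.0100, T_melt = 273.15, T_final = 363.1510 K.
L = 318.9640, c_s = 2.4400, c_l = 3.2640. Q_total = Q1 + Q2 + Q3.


Q1 (sensible, solid) = 4.1560 * 2.4400 * 9.1400 = 92.6854 kJ
Q2 (latent) = 4.1560 * 318.9640 = 1325.6144 kJ
Q3 (sensible, liquid) = 4.1560 * 3.2640 * 90.0010 = 1220.8801 kJ
Q_total = 2639.1800 kJ

2639.1800 kJ


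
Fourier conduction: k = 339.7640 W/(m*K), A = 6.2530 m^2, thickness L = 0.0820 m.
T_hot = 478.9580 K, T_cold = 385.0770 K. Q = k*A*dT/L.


dT = 93.8810 K
Q = 339.7640 * 6.2530 * 93.8810 / 0.0820 = 2432370.0326 W

2432370.0326 W


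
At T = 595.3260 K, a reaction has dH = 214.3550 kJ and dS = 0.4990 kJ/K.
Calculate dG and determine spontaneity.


T*dS = 595.3260 * 0.4990 = 297.0677 kJ
dG = 214.3550 - 297.0677 = -82.7127 kJ (spontaneous)

dG = -82.7127 kJ, spontaneous


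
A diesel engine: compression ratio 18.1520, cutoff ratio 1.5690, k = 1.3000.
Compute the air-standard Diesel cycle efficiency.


r^(k-1) = 2.3860
rc^k = 1.7960
eta = 0.5490 = 54.8988%

54.8988%


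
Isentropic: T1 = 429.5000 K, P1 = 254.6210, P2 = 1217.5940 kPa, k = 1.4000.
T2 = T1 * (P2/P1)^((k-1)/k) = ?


(k-1)/k = 0.2857
(P2/P1)^exp = 1.5638
T2 = 429.5000 * 1.5638 = 671.6406 K

671.6406 K


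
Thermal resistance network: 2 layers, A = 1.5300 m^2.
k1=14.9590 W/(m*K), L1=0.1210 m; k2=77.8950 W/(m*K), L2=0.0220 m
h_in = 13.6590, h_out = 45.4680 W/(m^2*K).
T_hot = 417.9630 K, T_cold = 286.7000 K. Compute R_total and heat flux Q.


R_conv_in = 1/(13.6590*1.5300) = 0.0479
R_1 = 0.1210/(14.9590*1.5300) = 0.0053
R_2 = 0.0220/(77.8950*1.5300) = 0.0002
R_conv_out = 1/(45.4680*1.5300) = 0.0144
R_total = 0.0677 K/W
Q = 131.2630 / 0.0677 = 1938.9764 W

R_total = 0.0677 K/W, Q = 1938.9764 W


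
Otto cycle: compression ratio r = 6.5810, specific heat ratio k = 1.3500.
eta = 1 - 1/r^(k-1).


r^(k-1) = 1.9338
eta = 1 - 1/1.9338 = 0.4829 = 48.2872%

48.2872%


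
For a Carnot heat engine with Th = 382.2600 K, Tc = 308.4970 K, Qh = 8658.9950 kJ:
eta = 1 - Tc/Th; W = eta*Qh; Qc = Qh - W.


eta = 1 - 308.4970/382.2600 = 0.1930
W = 0.1930 * 8658.9950 = 1670.8875 kJ
Qc = 8658.9950 - 1670.8875 = 6988.1075 kJ

eta = 19.2966%, W = 1670.8875 kJ, Qc = 6988.1075 kJ


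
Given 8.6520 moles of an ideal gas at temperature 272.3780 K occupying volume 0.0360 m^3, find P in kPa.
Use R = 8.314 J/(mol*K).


P = nRT/V = 8.6520 * 8.314 * 272.3780 / 0.0360
= 19592.8926 / 0.0360 = 544247.0163 Pa = 544.2470 kPa

544.2470 kPa


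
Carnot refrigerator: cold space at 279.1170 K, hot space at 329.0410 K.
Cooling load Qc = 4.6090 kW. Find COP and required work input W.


COP = 279.1170 / 49.9240 = 5.5908
W = 4.6090 / 5.5908 = 0.8244 kW

COP = 5.5908, W = 0.8244 kW


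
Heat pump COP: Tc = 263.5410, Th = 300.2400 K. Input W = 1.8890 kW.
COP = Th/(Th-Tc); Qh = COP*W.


COP = 300.2400 / 36.6990 = 8.1811
Qh = 8.1811 * 1.8890 = 15.4542 kW

COP = 8.1811, Qh = 15.4542 kW


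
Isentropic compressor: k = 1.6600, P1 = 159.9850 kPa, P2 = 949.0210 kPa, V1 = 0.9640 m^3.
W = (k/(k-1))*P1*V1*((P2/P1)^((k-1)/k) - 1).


(k-1)/k = 0.3976
(P2/P1)^exp = 2.0296
W = 2.5152 * 159.9850 * 0.9640 * (2.0296 - 1) = 399.3916 kJ

399.3916 kJ


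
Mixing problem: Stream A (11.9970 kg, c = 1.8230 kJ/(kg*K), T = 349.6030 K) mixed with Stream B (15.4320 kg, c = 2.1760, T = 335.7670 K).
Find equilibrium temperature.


num = 18921.0699
den = 55.4506
Tf = 341.2241 K

341.2241 K


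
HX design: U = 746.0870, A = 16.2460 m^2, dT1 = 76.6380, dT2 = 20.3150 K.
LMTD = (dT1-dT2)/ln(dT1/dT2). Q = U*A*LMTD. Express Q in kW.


LMTD = 42.4204 K
Q = 746.0870 * 16.2460 * 42.4204 = 514174.7969 W = 514.1748 kW

514.1748 kW


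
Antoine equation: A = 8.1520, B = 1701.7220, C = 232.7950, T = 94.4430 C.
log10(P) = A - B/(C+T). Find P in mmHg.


C+T = 327.2380
B/(C+T) = 5.2003
log10(P) = 8.1520 - 5.2003 = 2.9517
P = 10^2.9517 = 894.8332 mmHg

894.8332 mmHg


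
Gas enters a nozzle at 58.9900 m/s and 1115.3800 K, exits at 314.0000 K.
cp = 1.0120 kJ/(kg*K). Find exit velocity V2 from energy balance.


dT = 801.3800 K
2*cp*1000*dT = 1621993.1200
V1^2 = 3479.8201
V2 = sqrt(1625472.9401) = 1274.9404 m/s

1274.9404 m/s


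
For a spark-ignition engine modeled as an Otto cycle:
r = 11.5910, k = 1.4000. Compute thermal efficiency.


r^(k-1) = 2.6647
eta = 1 - 1/2.6647 = 0.6247 = 62.4723%

62.4723%


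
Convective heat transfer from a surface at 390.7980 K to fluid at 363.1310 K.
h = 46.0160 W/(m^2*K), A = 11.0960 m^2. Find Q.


dT = 27.6670 K
Q = 46.0160 * 11.0960 * 27.6670 = 14126.5914 W

14126.5914 W


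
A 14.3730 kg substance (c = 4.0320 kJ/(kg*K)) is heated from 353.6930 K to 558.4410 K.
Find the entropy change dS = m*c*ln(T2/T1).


T2/T1 = 1.5789
ln(T2/T1) = 0.4567
dS = 14.3730 * 4.0320 * 0.4567 = 26.4678 kJ/K

26.4678 kJ/K
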